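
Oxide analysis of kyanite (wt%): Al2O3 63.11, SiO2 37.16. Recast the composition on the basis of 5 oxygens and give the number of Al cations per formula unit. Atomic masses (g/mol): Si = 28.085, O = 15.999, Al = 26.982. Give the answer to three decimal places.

Al2O3 (M=101.961): mol = 0.61896; Al = 1.23792, O = 1.85688.
SiO2 (M=60.083): mol = 0.61848; Si = 0.61848, O = 1.23696.
ΣO = 3.09384; factor = 5/ΣO = 1.61611.
Al apfu = 1.23792 × 1.61611 = 2.001.

2.001 Al apfu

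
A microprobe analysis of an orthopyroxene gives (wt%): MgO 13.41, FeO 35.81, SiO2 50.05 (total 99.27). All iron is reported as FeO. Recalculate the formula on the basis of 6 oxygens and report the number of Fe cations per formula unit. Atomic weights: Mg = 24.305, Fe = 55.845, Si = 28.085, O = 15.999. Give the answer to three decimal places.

1.198 Fe apfu

13.41 wt% MgO ÷ 40.304 g/mol = 0.33272 mol, giving 0.33272 Mg and 0.33272 O.
35.81 wt% FeO ÷ 71.844 g/mol = 0.49844 mol, giving 0.49844 Fe and 0.49844 O.
50.05 wt% SiO2 ÷ 60.083 g/mol = 0.83301 mol, giving 0.83301 Si and 1.66602 O.
Oxygen sums to 2.49718; scaling by 6/2.49718 = 2.40271 puts the formula on 6 O.
Fe: 0.49844 × 2.40271 = 1.198 atoms per formula unit.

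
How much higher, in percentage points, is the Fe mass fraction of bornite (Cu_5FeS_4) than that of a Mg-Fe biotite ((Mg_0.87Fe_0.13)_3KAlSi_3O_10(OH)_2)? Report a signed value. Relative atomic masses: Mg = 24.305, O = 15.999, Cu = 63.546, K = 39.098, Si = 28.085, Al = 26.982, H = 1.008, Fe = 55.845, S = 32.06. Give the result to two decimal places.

First mineral: 55.845 g Fe in 501.815 g formula = 11.13 wt% Fe.
Second mineral: 21.780 g Fe in 429.555 g formula = 5.07 wt% Fe.
11.13% − 5.07% gives a difference of 6.06 percentage points.

6.06 percentage points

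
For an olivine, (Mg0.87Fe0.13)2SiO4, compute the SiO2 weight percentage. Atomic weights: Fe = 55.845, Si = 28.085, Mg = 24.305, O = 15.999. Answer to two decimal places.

40.35 wt%

Formula mass = 148.891 g/mol.
1 Si → 1.0000 mol SiO2 per formula unit; M(SiO2) = 60.083, so SiO2 mass = 60.083 g.
60.083/148.891 × 100 = 40.35 wt%.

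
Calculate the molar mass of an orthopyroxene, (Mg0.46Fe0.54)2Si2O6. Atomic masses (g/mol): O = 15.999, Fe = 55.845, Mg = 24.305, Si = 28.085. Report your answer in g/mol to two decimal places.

234.84 g/mol

M = 0.92×24.305 + 1.08×55.845 + 2×28.085 + 6×15.999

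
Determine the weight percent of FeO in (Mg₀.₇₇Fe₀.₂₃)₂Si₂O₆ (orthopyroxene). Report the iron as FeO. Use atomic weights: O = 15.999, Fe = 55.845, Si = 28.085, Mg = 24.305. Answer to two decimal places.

Formula mass = 215.282 g/mol.
0.46 Fe → 0.4600 mol FeO per formula unit; M(FeO) = 71.844, so FeO mass = 33.048 g.
33.048/215.282 × 100 = 15.35 wt%.

15.35 wt%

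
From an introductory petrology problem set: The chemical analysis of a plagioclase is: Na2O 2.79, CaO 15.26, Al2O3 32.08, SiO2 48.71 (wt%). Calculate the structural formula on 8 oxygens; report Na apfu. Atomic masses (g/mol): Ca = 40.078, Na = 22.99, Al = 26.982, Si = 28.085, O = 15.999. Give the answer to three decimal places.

0.250 Na apfu

2.79 wt% Na2O ÷ 61.979 g/mol = 0.04502 mol, giving 0.09004 Na and 0.04502 O.
15.26 wt% CaO ÷ 56.077 g/mol = 0.27213 mol, giving 0.27213 Ca and 0.27213 O.
32.08 wt% Al2O3 ÷ 101.961 g/mol = 0.31463 mol, giving 0.62926 Al and 0.94389 O.
48.71 wt% SiO2 ÷ 60.083 g/mol = 0.81071 mol, giving 0.81071 Si and 1.62142 O.
Oxygen sums to 2.88246; scaling by 8/2.88246 = 2.77541 puts the formula on 8 O.
Na: 0.09004 × 2.77541 = 0.250 atoms per formula unit.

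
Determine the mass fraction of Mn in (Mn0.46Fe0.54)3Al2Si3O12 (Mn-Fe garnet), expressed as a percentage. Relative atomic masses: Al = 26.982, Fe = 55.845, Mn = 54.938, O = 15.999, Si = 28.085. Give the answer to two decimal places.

15.27 mass %

Formula mass = 1.38*54.938 + 1.62*55.845 + 2*26.982 + 3*28.085 + 12*15.999 = 496.490 g/mol, of which 75.814 g is Mn.
So Mn makes up 75.814/496.490 = 0.1527 of the mass, i.e. 15.27%.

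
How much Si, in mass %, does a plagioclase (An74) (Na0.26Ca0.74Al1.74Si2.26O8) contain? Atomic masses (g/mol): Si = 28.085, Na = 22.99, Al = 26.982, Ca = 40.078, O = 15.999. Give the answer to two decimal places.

M(Na0.26Ca0.74Al1.74Si2.26O8) = 274.048 g/mol.
Si contributes 2.26 × 28.085 = 63.472 g per mole.
63.472/274.048 = 0.2316 → 23.16%.

23.16 mass %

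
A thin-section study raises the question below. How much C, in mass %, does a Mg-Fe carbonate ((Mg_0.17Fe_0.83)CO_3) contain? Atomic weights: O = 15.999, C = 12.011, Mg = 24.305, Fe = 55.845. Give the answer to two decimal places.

M((Mg_0.17Fe_0.83)CO_3) = 110.491 g/mol.
C contributes 1 × 12.011 = 12.011 g per mole.
12.011/110.491 = 0.1087 → 10.87%.

10.87 mass %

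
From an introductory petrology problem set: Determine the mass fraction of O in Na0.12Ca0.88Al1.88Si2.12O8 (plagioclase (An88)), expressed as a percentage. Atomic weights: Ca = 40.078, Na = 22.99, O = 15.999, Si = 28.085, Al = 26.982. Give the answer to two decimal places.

Formula mass = 0.12*22.99 + 0.88*40.078 + 1.88*26.982 + 2.12*28.085 + 8*15.999 = 276.286 g/mol, of which 127.992 g is O.
So O makes up 127.992/276.286 = 0.4633 of the mass, i.e. 46.33%.

46.33 wt%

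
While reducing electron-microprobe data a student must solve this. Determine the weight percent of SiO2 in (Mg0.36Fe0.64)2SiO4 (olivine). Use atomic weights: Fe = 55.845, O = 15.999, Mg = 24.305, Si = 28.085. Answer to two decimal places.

Molar mass of (Mg0.36Fe0.64)2SiO4 = 0.72*24.305 + 1.28*55.845 + 1*28.085 + 4*15.999 = 181.062 g/mol.
Each formula unit contains 1 Si, equivalent to 1/1 = 1.0000 mol SiO2.
M(SiO2) = 1×28.085 + 2×15.999 = 60.083 g/mol.
Mass of SiO2 per formula unit = 1.0000 × 60.083 = 60.083 g.
SiO2 wt% = 60.083 / 181.062 × 100 = 33.18%.

33.18 wt%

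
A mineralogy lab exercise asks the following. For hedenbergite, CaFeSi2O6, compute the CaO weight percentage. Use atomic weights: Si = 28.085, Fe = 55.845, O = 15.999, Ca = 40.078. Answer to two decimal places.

22.60 wt%

M(CaFeSi2O6) = 248.087 g/mol; M(CaO) = 56.077 g/mol.
Moles CaO per formula unit = 1 Ca ÷ 1 = 1.0000.
CaO fraction = (1.0000 × 56.077) / 248.087 = 56.077/248.087 = 0.2260.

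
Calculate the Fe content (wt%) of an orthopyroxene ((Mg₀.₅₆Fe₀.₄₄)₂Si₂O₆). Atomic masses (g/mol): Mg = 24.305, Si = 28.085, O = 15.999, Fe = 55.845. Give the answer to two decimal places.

21.50 wt%

Molar mass of (Mg₀.₅₆Fe₀.₄₄)₂Si₂O₆: 1.12×24.305 + 0.88×55.845 + 2×28.085 + 6×15.999 = 228.529 g/mol.
Mass of Fe per formula unit: 0.88 × 55.845 = 49.144 g.
Weight fraction Fe = 49.144 / 228.529 = 0.2150.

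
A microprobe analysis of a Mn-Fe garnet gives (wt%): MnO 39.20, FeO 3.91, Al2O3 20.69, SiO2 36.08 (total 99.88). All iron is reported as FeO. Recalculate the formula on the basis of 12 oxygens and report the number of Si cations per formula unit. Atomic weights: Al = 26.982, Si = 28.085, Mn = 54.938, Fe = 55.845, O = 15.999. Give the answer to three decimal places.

MnO (M=70.937): mol = 0.55260; Mn = 0.55260, O = 0.55260.
FeO (M=71.844): mol = 0.05442; Fe = 0.05442, O = 0.05442.
Al2O3 (M=101.961): mol = 0.20292; Al = 0.40584, O = 0.60876.
SiO2 (M=60.083): mol = 0.60050; Si = 0.60050, O = 1.20100.
ΣO = 2.41678; factor = 12/ΣO = 4.96528.
Si apfu = 0.60050 × 4.96528 = 2.982.

2.982 Si apfu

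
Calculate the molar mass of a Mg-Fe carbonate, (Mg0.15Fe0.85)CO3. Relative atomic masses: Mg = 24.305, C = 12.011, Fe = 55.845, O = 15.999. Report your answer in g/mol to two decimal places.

M = 0.15*24.305 + 0.85*55.845 + 1*12.011 + 3*15.999

111.12 g/mol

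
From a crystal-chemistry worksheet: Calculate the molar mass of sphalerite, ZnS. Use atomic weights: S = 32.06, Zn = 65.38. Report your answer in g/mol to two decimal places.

97.44 g/mol

The formula mass is the sum 1·65.38 + 1·32.06.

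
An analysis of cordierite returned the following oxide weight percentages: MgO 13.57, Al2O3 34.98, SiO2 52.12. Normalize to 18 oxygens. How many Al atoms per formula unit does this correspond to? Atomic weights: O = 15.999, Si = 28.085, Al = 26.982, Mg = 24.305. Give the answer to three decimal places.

3.983 Al apfu

MgO: 13.57/40.304 = 0.33669 mol → 0.33669 mol Mg, 0.33669 mol O.
Al2O3: 34.98/101.961 = 0.34307 mol → 0.68614 mol Al, 1.02921 mol O.
SiO2: 52.12/60.083 = 0.86747 mol → 0.86747 mol Si, 1.73494 mol O.
Total oxygen = 3.10084 mol. Normalization factor = 18/3.10084 = 5.80488.
Al per 18 O = 0.68614 × 5.80488 = 3.983.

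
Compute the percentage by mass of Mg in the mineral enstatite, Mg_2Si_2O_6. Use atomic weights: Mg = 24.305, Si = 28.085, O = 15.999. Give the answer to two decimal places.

24.21 mass %

M(Mg_2Si_2O_6) = 200.774 g/mol.
Mg contributes 2 × 24.305 = 48.610 g per mole.
48.610/200.774 = 0.2421 → 24.21%.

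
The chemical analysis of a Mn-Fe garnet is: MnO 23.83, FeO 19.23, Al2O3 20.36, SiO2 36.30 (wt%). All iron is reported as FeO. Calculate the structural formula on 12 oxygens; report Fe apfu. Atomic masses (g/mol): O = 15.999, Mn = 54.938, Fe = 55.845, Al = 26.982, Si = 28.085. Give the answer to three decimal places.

1.332 Fe apfu

MnO (M=70.937): mol = 0.33593; Mn = 0.33593, O = 0.33593.
FeO (M=71.844): mol = 0.26766; Fe = 0.26766, O = 0.26766.
Al2O3 (M=101.961): mol = 0.19968; Al = 0.39936, O = 0.59904.
SiO2 (M=60.083): mol = 0.60416; Si = 0.60416, O = 1.20832.
ΣO = 2.41095; factor = 12/ΣO = 4.97729.
Fe apfu = 0.26766 × 4.97729 = 1.332.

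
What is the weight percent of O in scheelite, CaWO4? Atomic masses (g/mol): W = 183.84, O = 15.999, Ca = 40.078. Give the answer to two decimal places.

22.23 mass %

Molar mass of CaWO4: 1*40.078 + 1*183.84 + 4*15.999 = 287.914 g/mol.
Mass of O per formula unit: 4 × 15.999 = 63.996 g.
Weight fraction O = 63.996 / 287.914 = 0.2223.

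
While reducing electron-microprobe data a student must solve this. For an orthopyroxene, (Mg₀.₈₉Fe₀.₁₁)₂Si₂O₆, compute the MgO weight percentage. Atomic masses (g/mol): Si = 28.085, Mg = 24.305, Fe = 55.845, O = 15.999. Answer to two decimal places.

Formula mass = 207.713 g/mol.
1.78 Mg → 1.7800 mol MgO per formula unit; M(MgO) = 40.304, so MgO mass = 71.741 g.
71.741/207.713 × 100 = 34.54 wt%.

34.54 wt%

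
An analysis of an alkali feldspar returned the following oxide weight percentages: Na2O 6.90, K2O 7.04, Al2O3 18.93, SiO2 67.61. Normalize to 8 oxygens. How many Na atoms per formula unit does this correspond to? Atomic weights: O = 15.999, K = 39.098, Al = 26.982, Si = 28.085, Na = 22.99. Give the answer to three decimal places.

0.595 Na apfu

Na2O: 6.90/61.979 = 0.11133 mol → 0.22266 mol Na, 0.11133 mol O.
K2O: 7.04/94.195 = 0.07474 mol → 0.14948 mol K, 0.07474 mol O.
Al2O3: 18.93/101.961 = 0.18566 mol → 0.37132 mol Al, 0.55698 mol O.
SiO2: 67.61/60.083 = 1.12528 mol → 1.12528 mol Si, 2.25056 mol O.
Total oxygen = 2.99361 mol. Normalization factor = 8/2.99361 = 2.67236.
Na per 8 O = 0.22266 × 2.67236 = 0.595.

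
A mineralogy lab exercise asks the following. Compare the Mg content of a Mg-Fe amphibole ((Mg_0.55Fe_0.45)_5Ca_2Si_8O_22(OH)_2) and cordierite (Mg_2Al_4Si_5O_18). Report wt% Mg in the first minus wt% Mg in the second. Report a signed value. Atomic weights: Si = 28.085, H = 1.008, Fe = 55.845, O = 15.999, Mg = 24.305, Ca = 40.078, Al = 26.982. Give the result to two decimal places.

-0.74 percentage points

First mineral: 66.839 g Mg in 883.318 g formula = 7.57 wt% Mg.
Second mineral: 48.610 g Mg in 584.945 g formula = 8.31 wt% Mg.
7.57% − 8.31% gives a difference of -0.74 percentage points.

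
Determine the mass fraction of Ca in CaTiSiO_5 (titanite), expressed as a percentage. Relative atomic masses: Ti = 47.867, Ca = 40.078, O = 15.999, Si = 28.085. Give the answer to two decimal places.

20.45 mass %

Formula mass = 1*40.078 + 1*47.867 + 1*28.085 + 5*15.999 = 196.025 g/mol, of which 40.078 g is Ca.
So Ca makes up 40.078/196.025 = 0.2045 of the mass, i.e. 20.45%.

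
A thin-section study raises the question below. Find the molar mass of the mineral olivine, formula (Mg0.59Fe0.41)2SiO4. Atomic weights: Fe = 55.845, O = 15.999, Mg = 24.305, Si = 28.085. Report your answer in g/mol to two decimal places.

166.55 g/mol

M = 1.18(24.305) + 0.82(55.845) + 1(28.085) + 4(15.999)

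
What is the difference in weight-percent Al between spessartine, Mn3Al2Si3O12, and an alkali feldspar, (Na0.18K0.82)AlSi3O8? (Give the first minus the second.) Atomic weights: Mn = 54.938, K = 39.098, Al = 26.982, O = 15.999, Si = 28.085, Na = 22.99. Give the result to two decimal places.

1.10 percentage points

M(Mn3Al2Si3O12) = 495.021 g/mol, so wt% Al = 53.964/495.021 × 100 = 10.90%.
M((Na0.18K0.82)AlSi3O8) = 275.428 g/mol, so wt% Al = 26.982/275.428 × 100 = 9.80%.
10.90 − 9.80 = 1.10 pp.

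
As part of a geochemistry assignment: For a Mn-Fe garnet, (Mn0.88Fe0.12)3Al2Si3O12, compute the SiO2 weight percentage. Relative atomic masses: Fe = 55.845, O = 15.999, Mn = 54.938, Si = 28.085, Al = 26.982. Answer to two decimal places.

M((Mn0.88Fe0.12)3Al2Si3O12) = 495.348 g/mol; M(SiO2) = 60.083 g/mol.
Moles SiO2 per formula unit = 3 Si ÷ 1 = 3.0000.
SiO2 fraction = (3.0000 × 60.083) / 495.348 = 180.249/495.348 = 0.3639.

36.39 wt%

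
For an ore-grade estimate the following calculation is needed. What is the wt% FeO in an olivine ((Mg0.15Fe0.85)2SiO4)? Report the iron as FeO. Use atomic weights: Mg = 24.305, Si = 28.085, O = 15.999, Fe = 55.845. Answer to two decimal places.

62.86 wt%

Formula mass = 194.309 g/mol.
1.70 Fe → 1.7000 mol FeO per formula unit; M(FeO) = 71.844, so FeO mass = 122.135 g.
122.135/194.309 × 100 = 62.86 wt%.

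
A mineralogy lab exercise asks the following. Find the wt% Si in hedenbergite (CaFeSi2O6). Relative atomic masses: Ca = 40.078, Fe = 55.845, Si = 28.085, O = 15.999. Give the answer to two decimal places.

22.64 weight percent

Molar mass of CaFeSi2O6: 1×40.078 + 1×55.845 + 2×28.085 + 6×15.999 = 248.087 g/mol.
Mass of Si per formula unit: 2 × 28.085 = 56.170 g.
Weight fraction Si = 56.170 / 248.087 = 0.2264.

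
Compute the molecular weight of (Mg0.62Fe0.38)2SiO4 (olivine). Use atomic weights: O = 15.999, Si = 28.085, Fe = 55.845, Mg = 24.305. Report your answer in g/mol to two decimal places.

164.66 g/mol

Mg: 1.24 × 24.305 = 30.1382
Fe: 0.76 × 55.845 = 42.4422
Si: 1 × 28.085 = 28.0850
O: 4 × 15.999 = 63.9960
Summing the contributions gives the formula mass.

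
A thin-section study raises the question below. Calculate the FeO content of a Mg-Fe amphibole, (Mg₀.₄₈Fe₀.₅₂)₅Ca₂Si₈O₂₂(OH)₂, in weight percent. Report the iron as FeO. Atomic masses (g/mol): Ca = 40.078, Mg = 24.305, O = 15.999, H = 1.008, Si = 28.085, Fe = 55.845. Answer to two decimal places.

20.89 wt%

Molar mass of (Mg₀.₄₈Fe₀.₅₂)₅Ca₂Si₈O₂₂(OH)₂ = 2.40*24.305 + 2.60*55.845 + 2*40.078 + 8*28.085 + 24*15.999 + 2*1.008 = 894.357 g/mol.
Each formula unit contains 2.60 Fe, equivalent to 2.60/1 = 2.6000 mol FeO.
M(FeO) = 1×55.845 + 1×15.999 = 71.844 g/mol.
Mass of FeO per formula unit = 2.6000 × 71.844 = 186.794 g.
FeO wt% = 186.794 / 894.357 × 100 = 20.89%.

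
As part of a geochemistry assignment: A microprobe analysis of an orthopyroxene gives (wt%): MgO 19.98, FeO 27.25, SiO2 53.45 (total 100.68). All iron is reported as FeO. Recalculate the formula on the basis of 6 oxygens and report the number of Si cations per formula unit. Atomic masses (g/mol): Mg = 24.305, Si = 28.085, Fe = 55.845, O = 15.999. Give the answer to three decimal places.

2.011 Si apfu

MgO (M=40.304): mol = 0.49573; Mg = 0.49573, O = 0.49573.
FeO (M=71.844): mol = 0.37929; Fe = 0.37929, O = 0.37929.
SiO2 (M=60.083): mol = 0.88960; Si = 0.88960, O = 1.77920.
ΣO = 2.65422; factor = 6/ΣO = 2.26055.
Si apfu = 0.88960 × 2.26055 = 2.011.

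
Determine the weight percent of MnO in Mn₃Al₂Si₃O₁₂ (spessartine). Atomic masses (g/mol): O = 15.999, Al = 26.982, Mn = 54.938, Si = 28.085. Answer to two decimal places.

42.99 wt%

Molar mass of Mn₃Al₂Si₃O₁₂ = 3*54.938 + 2*26.982 + 3*28.085 + 12*15.999 = 495.021 g/mol.
Each formula unit contains 3 Mn, equivalent to 3/1 = 3.0000 mol MnO.
M(MnO) = 1×54.938 + 1×15.999 = 70.937 g/mol.
Mass of MnO per formula unit = 3.0000 × 70.937 = 212.811 g.
MnO wt% = 212.811 / 495.021 × 100 = 42.99%.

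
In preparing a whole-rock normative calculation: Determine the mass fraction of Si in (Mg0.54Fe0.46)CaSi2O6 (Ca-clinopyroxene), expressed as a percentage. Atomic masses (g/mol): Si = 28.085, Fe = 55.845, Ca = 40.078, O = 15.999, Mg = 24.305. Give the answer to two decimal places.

24.31 mass %

M((Mg0.54Fe0.46)CaSi2O6) = 231.055 g/mol.
Si contributes 2 × 28.085 = 56.170 g per mole.
56.170/231.055 = 0.2431 → 24.31%.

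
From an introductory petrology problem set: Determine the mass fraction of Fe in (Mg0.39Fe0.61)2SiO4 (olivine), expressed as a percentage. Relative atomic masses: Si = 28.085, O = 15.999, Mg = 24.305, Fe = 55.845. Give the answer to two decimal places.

Formula mass = 0.78×24.305 + 1.22×55.845 + 1×28.085 + 4×15.999 = 179.170 g/mol, of which 68.131 g is Fe.
So Fe makes up 68.131/179.170 = 0.3803 of the mass, i.e. 38.03%.

38.03 wt%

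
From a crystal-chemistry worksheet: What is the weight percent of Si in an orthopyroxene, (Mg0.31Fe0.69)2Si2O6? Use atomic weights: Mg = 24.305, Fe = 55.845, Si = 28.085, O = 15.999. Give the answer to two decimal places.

22.99 wt%

Formula mass = 0.62·24.305 + 1.38·55.845 + 2·28.085 + 6·15.999 = 244.299 g/mol, of which 56.170 g is Si.
So Si makes up 56.170/244.299 = 0.2299 of the mass, i.e. 22.99%.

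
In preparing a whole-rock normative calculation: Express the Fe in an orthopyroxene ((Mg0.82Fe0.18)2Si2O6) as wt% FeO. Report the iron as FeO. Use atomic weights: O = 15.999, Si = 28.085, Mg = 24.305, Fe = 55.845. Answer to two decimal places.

M((Mg0.82Fe0.18)2Si2O6) = 212.128 g/mol; M(FeO) = 71.844 g/mol.
Moles FeO per formula unit = 0.36 Fe ÷ 1 = 0.3600.
FeO fraction = (0.3600 × 71.844) / 212.128 = 25.864/212.128 = 0.1219.

12.19 wt%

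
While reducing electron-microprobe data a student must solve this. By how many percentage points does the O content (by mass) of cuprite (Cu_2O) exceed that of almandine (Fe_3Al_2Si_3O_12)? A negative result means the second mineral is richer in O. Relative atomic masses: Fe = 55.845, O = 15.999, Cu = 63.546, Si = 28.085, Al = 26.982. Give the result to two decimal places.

M(Cu_2O) = 143.091 g/mol, so wt% O = 15.999/143.091 × 100 = 11.18%.
M(Fe_3Al_2Si_3O_12) = 497.742 g/mol, so wt% O = 191.988/497.742 × 100 = 38.57%.
11.18 − 38.57 = -27.39 pp.

-27.39 percentage points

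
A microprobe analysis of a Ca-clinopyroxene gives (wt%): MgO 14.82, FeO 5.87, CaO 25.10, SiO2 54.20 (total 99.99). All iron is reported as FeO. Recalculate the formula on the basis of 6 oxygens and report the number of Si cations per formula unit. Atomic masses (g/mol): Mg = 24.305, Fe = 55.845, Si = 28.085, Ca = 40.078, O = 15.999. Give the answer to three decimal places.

MgO (M=40.304): mol = 0.36771; Mg = 0.36771, O = 0.36771.
FeO (M=71.844): mol = 0.08170; Fe = 0.08170, O = 0.08170.
CaO (M=56.077): mol = 0.44760; Ca = 0.44760, O = 0.44760.
SiO2 (M=60.083): mol = 0.90209; Si = 0.90209, O = 1.80418.
ΣO = 2.70119; factor = 6/ΣO = 2.22124.
Si apfu = 0.90209 × 2.22124 = 2.004.

2.004 Si apfu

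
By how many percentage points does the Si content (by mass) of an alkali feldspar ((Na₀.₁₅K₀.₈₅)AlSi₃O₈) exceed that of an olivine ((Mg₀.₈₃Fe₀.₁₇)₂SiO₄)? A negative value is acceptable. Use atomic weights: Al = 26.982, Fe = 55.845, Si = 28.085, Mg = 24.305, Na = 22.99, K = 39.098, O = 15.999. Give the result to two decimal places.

11.99 percentage points

M((Na₀.₁₅K₀.₈₅)AlSi₃O₈) = 275.911 g/mol, so wt% Si = 84.255/275.911 × 100 = 30.54%.
M((Mg₀.₈₃Fe₀.₁₇)₂SiO₄) = 151.415 g/mol, so wt% Si = 28.085/151.415 × 100 = 18.55%.
30.54 − 18.55 = 11.99 pp.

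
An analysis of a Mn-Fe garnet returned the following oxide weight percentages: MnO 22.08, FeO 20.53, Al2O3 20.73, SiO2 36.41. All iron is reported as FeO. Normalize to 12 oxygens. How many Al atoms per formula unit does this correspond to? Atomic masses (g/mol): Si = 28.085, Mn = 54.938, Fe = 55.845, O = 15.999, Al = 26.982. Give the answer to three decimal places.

MnO: 22.08/70.937 = 0.31126 mol → 0.31126 mol Mn, 0.31126 mol O.
FeO: 20.53/71.844 = 0.28576 mol → 0.28576 mol Fe, 0.28576 mol O.
Al2O3: 20.73/101.961 = 0.20331 mol → 0.40662 mol Al, 0.60993 mol O.
SiO2: 36.41/60.083 = 0.60600 mol → 0.60600 mol Si, 1.21200 mol O.
Total oxygen = 2.41895 mol. Normalization factor = 12/2.41895 = 4.96083.
Al per 12 O = 0.40662 × 4.96083 = 2.017.

2.017 Al apfu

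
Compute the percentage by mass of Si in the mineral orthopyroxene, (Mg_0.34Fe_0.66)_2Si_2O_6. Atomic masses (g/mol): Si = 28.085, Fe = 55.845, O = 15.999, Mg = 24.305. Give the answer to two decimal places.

Formula mass = 0.68×24.305 + 1.32×55.845 + 2×28.085 + 6×15.999 = 242.407 g/mol, of which 56.170 g is Si.
So Si makes up 56.170/242.407 = 0.2317 of the mass, i.e. 23.17%.

23.17 wt%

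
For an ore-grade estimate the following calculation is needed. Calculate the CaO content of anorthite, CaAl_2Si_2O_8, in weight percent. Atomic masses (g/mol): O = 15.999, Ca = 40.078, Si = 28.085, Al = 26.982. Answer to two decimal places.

20.16 wt%

M(CaAl_2Si_2O_8) = 278.204 g/mol; M(CaO) = 56.077 g/mol.
Moles CaO per formula unit = 1 Ca ÷ 1 = 1.0000.
CaO fraction = (1.0000 × 56.077) / 278.204 = 56.077/278.204 = 0.2016.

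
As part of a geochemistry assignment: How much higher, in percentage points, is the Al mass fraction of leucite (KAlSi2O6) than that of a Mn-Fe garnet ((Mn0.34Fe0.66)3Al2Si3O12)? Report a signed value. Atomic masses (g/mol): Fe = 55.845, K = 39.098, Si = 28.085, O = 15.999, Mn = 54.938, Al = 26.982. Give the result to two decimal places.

First mineral: 26.982 g Al in 218.244 g formula = 12.36 wt% Al.
Second mineral: 53.964 g Al in 496.817 g formula = 10.86 wt% Al.
12.36% − 10.86% gives a difference of 1.50 percentage points.

1.50 percentage points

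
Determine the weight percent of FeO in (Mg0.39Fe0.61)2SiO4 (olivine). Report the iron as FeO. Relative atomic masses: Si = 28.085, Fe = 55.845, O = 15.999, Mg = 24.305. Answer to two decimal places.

M((Mg0.39Fe0.61)2SiO4) = 179.170 g/mol; M(FeO) = 71.844 g/mol.
Moles FeO per formula unit = 1.22 Fe ÷ 1 = 1.2200.
FeO fraction = (1.2200 × 71.844) / 179.170 = 87.650/179.170 = 0.4892.

48.92 wt%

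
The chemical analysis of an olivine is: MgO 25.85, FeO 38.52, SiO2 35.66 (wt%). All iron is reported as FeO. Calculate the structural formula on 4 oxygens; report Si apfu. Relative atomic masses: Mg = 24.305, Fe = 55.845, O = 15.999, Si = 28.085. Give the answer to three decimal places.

25.85 wt% MgO ÷ 40.304 g/mol = 0.64138 mol, giving 0.64138 Mg and 0.64138 O.
38.52 wt% FeO ÷ 71.844 g/mol = 0.53616 mol, giving 0.53616 Fe and 0.53616 O.
35.66 wt% SiO2 ÷ 60.083 g/mol = 0.59351 mol, giving 0.59351 Si and 1.18702 O.
Oxygen sums to 2.36456; scaling by 4/2.36456 = 1.69165 puts the formula on 4 O.
Si: 0.59351 × 1.69165 = 1.004 atoms per formula unit.

1.004 Si apfu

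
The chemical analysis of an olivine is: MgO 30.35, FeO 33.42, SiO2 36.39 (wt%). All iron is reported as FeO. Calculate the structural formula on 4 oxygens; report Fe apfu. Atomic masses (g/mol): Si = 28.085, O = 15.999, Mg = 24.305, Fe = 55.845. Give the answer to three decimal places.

0.766 Fe apfu

MgO: 30.35/40.304 = 0.75303 mol → 0.75303 mol Mg, 0.75303 mol O.
FeO: 33.42/71.844 = 0.46517 mol → 0.46517 mol Fe, 0.46517 mol O.
SiO2: 36.39/60.083 = 0.60566 mol → 0.60566 mol Si, 1.21132 mol O.
Total oxygen = 2.42952 mol. Normalization factor = 4/2.42952 = 1.64642.
Fe per 4 O = 0.46517 × 1.64642 = 0.766.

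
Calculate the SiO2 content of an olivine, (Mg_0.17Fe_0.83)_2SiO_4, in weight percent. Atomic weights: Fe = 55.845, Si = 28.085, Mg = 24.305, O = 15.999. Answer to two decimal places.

31.12 wt%

M((Mg_0.17Fe_0.83)_2SiO_4) = 193.047 g/mol; M(SiO2) = 60.083 g/mol.
Moles SiO2 per formula unit = 1 Si ÷ 1 = 1.0000.
SiO2 fraction = (1.0000 × 60.083) / 193.047 = 60.083/193.047 = 0.3112.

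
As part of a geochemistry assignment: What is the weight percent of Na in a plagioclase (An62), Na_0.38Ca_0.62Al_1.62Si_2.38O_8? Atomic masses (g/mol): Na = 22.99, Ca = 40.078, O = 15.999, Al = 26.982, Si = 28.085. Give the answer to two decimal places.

Molar mass of Na_0.38Ca_0.62Al_1.62Si_2.38O_8: 0.38·22.99 + 0.62·40.078 + 1.62·26.982 + 2.38·28.085 + 8·15.999 = 272.130 g/mol.
Mass of Na per formula unit: 0.38 × 22.99 = 8.736 g.
Weight fraction Na = 8.736 / 272.130 = 0.0321.

3.21 wt%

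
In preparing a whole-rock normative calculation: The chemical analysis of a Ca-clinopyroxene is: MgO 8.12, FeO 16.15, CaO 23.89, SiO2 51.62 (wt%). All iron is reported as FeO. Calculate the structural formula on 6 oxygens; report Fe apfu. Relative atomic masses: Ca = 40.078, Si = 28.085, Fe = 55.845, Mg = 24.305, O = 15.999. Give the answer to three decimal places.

8.12 wt% MgO ÷ 40.304 g/mol = 0.20147 mol, giving 0.20147 Mg and 0.20147 O.
16.15 wt% FeO ÷ 71.844 g/mol = 0.22479 mol, giving 0.22479 Fe and 0.22479 O.
23.89 wt% CaO ÷ 56.077 g/mol = 0.42602 mol, giving 0.42602 Ca and 0.42602 O.
51.62 wt% SiO2 ÷ 60.083 g/mol = 0.85914 mol, giving 0.85914 Si and 1.71828 O.
Oxygen sums to 2.57056; scaling by 6/2.57056 = 2.33412 puts the formula on 6 O.
Fe: 0.22479 × 2.33412 = 0.525 atoms per formula unit.

0.525 Fe apfu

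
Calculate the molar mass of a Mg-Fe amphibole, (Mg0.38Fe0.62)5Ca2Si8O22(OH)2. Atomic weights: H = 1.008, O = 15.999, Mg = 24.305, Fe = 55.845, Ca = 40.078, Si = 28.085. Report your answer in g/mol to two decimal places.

M = 1.90×24.305 + 3.10×55.845 + 2×40.078 + 8×28.085 + 24×15.999 + 2×1.008

910.13 g/mol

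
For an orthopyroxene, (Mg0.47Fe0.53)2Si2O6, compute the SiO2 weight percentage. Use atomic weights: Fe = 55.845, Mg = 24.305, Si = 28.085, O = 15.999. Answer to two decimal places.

51.31 wt%

M((Mg0.47Fe0.53)2Si2O6) = 234.206 g/mol; M(SiO2) = 60.083 g/mol.
Moles SiO2 per formula unit = 2 Si ÷ 1 = 2.0000.
SiO2 fraction = (2.0000 × 60.083) / 234.206 = 120.166/234.206 = 0.5131.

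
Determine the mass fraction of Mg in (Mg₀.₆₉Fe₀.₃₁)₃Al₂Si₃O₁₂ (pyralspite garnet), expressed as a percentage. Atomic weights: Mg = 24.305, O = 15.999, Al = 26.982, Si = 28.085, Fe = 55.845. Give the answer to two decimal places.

Molar mass of (Mg₀.₆₉Fe₀.₃₁)₃Al₂Si₃O₁₂: 2.07·24.305 + 0.93·55.845 + 2·26.982 + 3·28.085 + 12·15.999 = 432.454 g/mol.
Mass of Mg per formula unit: 2.07 × 24.305 = 50.311 g.
Weight fraction Mg = 50.311 / 432.454 = 0.1163.

11.63 weight percent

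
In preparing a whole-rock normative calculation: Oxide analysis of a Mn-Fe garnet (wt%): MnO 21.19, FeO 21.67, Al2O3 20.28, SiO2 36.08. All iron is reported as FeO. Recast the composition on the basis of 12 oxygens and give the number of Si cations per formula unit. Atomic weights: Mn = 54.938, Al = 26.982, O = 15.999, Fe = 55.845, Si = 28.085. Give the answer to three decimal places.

MnO: 21.19/70.937 = 0.29872 mol → 0.29872 mol Mn, 0.29872 mol O.
FeO: 21.67/71.844 = 0.30163 mol → 0.30163 mol Fe, 0.30163 mol O.
Al2O3: 20.28/101.961 = 0.19890 mol → 0.39780 mol Al, 0.59670 mol O.
SiO2: 36.08/60.083 = 0.60050 mol → 0.60050 mol Si, 1.20100 mol O.
Total oxygen = 2.39805 mol. Normalization factor = 12/2.39805 = 5.00407.
Si per 12 O = 0.60050 × 5.00407 = 3.005.

3.005 Si apfu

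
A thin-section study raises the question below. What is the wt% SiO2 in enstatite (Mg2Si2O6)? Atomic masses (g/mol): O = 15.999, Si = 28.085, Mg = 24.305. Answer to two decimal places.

Molar mass of Mg2Si2O6 = 2*24.305 + 2*28.085 + 6*15.999 = 200.774 g/mol.
Each formula unit contains 2 Si, equivalent to 2/1 = 2.0000 mol SiO2.
M(SiO2) = 1×28.085 + 2×15.999 = 60.083 g/mol.
Mass of SiO2 per formula unit = 2.0000 × 60.083 = 120.166 g.
SiO2 wt% = 120.166 / 200.774 × 100 = 59.85%.

59.85 wt%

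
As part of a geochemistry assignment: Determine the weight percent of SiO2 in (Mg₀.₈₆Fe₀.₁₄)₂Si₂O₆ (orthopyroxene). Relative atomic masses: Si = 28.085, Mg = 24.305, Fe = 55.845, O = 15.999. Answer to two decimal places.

M((Mg₀.₈₆Fe₀.₁₄)₂Si₂O₆) = 209.605 g/mol; M(SiO2) = 60.083 g/mol.
Moles SiO2 per formula unit = 2 Si ÷ 1 = 2.0000.
SiO2 fraction = (2.0000 × 60.083) / 209.605 = 120.166/209.605 = 0.5733.

57.33 wt%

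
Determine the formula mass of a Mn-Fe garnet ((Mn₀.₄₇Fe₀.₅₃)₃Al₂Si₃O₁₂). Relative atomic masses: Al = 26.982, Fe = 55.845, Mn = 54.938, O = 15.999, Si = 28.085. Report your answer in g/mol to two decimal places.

496.46 g/mol

M = 1.41·54.938 + 1.59·55.845 + 2·26.982 + 3·28.085 + 12·15.999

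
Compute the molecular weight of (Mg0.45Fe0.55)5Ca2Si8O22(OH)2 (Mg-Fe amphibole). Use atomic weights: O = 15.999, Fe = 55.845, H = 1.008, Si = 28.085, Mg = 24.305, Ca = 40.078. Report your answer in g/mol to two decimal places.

M = 2.25(24.305) + 2.75(55.845) + 2(40.078) + 8(28.085) + 24(15.999) + 2(1.008)

899.09 g/mol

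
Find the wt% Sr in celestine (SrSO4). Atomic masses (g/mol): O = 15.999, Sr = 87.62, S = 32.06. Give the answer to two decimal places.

47.70 weight percent

Formula mass = 1*87.62 + 1*32.06 + 4*15.999 = 183.676 g/mol, of which 87.620 g is Sr.
So Sr makes up 87.620/183.676 = 0.4770 of the mass, i.e. 47.70%.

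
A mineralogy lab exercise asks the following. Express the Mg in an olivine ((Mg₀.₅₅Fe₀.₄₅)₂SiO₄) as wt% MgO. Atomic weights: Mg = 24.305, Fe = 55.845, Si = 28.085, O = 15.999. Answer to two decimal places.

M((Mg₀.₅₅Fe₀.₄₅)₂SiO₄) = 169.077 g/mol; M(MgO) = 40.304 g/mol.
Moles MgO per formula unit = 1.10 Mg ÷ 1 = 1.1000.
MgO fraction = (1.1000 × 40.304) / 169.077 = 44.334/169.077 = 0.2622.

26.22 wt%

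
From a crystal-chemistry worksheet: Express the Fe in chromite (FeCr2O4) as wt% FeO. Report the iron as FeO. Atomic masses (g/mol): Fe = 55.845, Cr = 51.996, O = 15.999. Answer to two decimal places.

M(FeCr2O4) = 223.833 g/mol; M(FeO) = 71.844 g/mol.
Moles FeO per formula unit = 1 Fe ÷ 1 = 1.0000.
FeO fraction = (1.0000 × 71.844) / 223.833 = 71.844/223.833 = 0.3210.

32.10 wt%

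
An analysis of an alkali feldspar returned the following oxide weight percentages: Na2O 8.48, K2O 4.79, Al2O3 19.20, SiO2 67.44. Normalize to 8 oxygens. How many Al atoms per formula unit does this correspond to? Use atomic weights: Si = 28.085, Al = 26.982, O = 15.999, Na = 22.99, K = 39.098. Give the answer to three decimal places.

1.005 Al apfu

Na2O: 8.48/61.979 = 0.13682 mol → 0.27364 mol Na, 0.13682 mol O.
K2O: 4.79/94.195 = 0.05085 mol → 0.10170 mol K, 0.05085 mol O.
Al2O3: 19.20/101.961 = 0.18831 mol → 0.37662 mol Al, 0.56493 mol O.
SiO2: 67.44/60.083 = 1.12245 mol → 1.12245 mol Si, 2.24490 mol O.
Total oxygen = 2.99750 mol. Normalization factor = 8/2.99750 = 2.66889.
Al per 8 O = 0.37662 × 2.66889 = 1.005.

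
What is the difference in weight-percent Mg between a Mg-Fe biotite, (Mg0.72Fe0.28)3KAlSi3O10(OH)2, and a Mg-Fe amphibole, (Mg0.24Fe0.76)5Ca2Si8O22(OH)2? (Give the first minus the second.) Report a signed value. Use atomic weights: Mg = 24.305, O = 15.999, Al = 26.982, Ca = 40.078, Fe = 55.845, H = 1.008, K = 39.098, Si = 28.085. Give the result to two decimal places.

8.70 percentage points

First mineral: 52.499 g Mg in 443.748 g formula = 11.83 wt% Mg.
Second mineral: 29.166 g Mg in 932.205 g formula = 3.13 wt% Mg.
11.83% − 3.13% gives a difference of 8.70 percentage points.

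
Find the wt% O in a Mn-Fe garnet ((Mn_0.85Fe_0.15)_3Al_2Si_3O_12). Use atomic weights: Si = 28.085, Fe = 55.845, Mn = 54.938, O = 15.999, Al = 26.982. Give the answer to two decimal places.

Molar mass of (Mn_0.85Fe_0.15)_3Al_2Si_3O_12: 2.55·54.938 + 0.45·55.845 + 2·26.982 + 3·28.085 + 12·15.999 = 495.429 g/mol.
Mass of O per formula unit: 12 × 15.999 = 191.988 g.
Weight fraction O = 191.988 / 495.429 = 0.3875.

38.75 wt%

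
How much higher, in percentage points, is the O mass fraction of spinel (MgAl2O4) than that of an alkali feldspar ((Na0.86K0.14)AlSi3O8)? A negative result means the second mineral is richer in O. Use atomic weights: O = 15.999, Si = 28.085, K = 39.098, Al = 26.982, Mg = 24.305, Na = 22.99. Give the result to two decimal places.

-3.41 percentage points

First mineral: 63.996 g O in 142.265 g formula = 44.98 wt% O.
Second mineral: 127.992 g O in 264.474 g formula = 48.39 wt% O.
44.98% − 48.39% gives a difference of -3.41 percentage points.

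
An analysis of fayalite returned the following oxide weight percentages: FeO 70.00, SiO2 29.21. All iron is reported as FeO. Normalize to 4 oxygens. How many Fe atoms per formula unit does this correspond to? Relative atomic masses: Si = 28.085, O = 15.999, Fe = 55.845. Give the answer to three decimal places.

FeO (M=71.844): mol = 0.97433; Fe = 0.97433, O = 0.97433.
SiO2 (M=60.083): mol = 0.48616; Si = 0.48616, O = 0.97232.
ΣO = 1.94665; factor = 4/ΣO = 2.05481.
Fe apfu = 0.97433 × 2.05481 = 2.002.

2.002 Fe apfu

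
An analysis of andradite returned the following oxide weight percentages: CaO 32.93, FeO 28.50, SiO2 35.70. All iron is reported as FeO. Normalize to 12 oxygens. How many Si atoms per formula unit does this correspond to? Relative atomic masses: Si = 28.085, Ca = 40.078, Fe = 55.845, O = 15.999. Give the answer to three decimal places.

32.93 wt% CaO ÷ 56.077 g/mol = 0.58723 mol, giving 0.58723 Ca and 0.58723 O.
28.50 wt% FeO ÷ 71.844 g/mol = 0.39669 mol, giving 0.39669 Fe and 0.39669 O.
35.70 wt% SiO2 ÷ 60.083 g/mol = 0.59418 mol, giving 0.59418 Si and 1.18836 O.
Oxygen sums to 2.17228; scaling by 12/2.17228 = 5.52415 puts the formula on 12 O.
Si: 0.59418 × 5.52415 = 3.282 atoms per formula unit.

3.282 Si apfu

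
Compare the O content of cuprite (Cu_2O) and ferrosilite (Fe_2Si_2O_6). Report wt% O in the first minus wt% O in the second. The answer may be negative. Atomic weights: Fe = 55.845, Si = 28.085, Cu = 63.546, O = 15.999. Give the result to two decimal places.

-25.20 percentage points

O in Cu_2O: molar mass 143.091 g/mol; 1×15.999 = 15.999 g → 11.18 wt%.
O in Fe_2Si_2O_6: molar mass 263.854 g/mol; 6×15.999 = 95.994 g → 36.38 wt%.
Difference = 11.18 − 36.38 = -25.20 percentage points.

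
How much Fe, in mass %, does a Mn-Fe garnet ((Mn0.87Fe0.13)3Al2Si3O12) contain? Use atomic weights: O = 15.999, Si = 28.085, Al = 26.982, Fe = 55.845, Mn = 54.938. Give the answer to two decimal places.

Molar mass of (Mn0.87Fe0.13)3Al2Si3O12: 2.61·54.938 + 0.39·55.845 + 2·26.982 + 3·28.085 + 12·15.999 = 495.375 g/mol.
Mass of Fe per formula unit: 0.39 × 55.845 = 21.780 g.
Weight fraction Fe = 21.780 / 495.375 = 0.0440.

4.40 mass %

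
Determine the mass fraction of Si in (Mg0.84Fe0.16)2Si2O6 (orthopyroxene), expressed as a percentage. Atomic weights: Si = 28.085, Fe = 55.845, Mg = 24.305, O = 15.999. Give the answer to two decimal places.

26.64 weight percent

Molar mass of (Mg0.84Fe0.16)2Si2O6: 1.68×24.305 + 0.32×55.845 + 2×28.085 + 6×15.999 = 210.867 g/mol.
Mass of Si per formula unit: 2 × 28.085 = 56.170 g.
Weight fraction Si = 56.170 / 210.867 = 0.2664.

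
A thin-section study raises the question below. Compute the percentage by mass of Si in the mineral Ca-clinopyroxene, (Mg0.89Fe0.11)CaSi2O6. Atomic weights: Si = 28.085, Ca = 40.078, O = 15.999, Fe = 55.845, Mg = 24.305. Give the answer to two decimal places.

25.53 wt%

Formula mass = 0.89*24.305 + 0.11*55.845 + 1*40.078 + 2*28.085 + 6*15.999 = 220.016 g/mol, of which 56.170 g is Si.
So Si makes up 56.170/220.016 = 0.2553 of the mass, i.e. 25.53%.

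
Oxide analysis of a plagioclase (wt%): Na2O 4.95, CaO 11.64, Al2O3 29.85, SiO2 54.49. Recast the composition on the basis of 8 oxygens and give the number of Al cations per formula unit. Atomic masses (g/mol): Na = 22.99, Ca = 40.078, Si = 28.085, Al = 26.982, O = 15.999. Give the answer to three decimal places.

1.572 Al apfu

Na2O: 4.95/61.979 = 0.07987 mol → 0.15974 mol Na, 0.07987 mol O.
CaO: 11.64/56.077 = 0.20757 mol → 0.20757 mol Ca, 0.20757 mol O.
Al2O3: 29.85/101.961 = 0.29276 mol → 0.58552 mol Al, 0.87828 mol O.
SiO2: 54.49/60.083 = 0.90691 mol → 0.90691 mol Si, 1.81382 mol O.
Total oxygen = 2.97954 mol. Normalization factor = 8/2.97954 = 2.68498.
Al per 8 O = 0.58552 × 2.68498 = 1.572.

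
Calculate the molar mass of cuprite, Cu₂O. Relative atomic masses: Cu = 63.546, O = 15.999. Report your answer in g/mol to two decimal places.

The formula mass is the sum 2*63.546 + 1*15.999.

143.09 g/mol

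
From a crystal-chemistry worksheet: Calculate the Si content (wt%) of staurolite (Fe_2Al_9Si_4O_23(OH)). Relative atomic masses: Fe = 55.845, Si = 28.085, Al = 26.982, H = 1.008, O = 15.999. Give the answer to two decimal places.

Molar mass of Fe_2Al_9Si_4O_23(OH): 2*55.845 + 9*26.982 + 4*28.085 + 24*15.999 + 1*1.008 = 851.852 g/mol.
Mass of Si per formula unit: 4 × 28.085 = 112.340 g.
Weight fraction Si = 112.340 / 851.852 = 0.1319.

13.19 wt%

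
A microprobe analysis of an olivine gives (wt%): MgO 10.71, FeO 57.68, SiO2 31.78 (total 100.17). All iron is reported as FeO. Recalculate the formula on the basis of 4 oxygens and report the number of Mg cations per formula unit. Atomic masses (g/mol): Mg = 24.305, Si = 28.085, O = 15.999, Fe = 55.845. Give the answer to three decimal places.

0.500 Mg apfu

10.71 wt% MgO ÷ 40.304 g/mol = 0.26573 mol, giving 0.26573 Mg and 0.26573 O.
57.68 wt% FeO ÷ 71.844 g/mol = 0.80285 mol, giving 0.80285 Fe and 0.80285 O.
31.78 wt% SiO2 ÷ 60.083 g/mol = 0.52893 mol, giving 0.52893 Si and 1.05786 O.
Oxygen sums to 2.12644; scaling by 4/2.12644 = 1.88108 puts the formula on 4 O.
Mg: 0.26573 × 1.88108 = 0.500 atoms per formula unit.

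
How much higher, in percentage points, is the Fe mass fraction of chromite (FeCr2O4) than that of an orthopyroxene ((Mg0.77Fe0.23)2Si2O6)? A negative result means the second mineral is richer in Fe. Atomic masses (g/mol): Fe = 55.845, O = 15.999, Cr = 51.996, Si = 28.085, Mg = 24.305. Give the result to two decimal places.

Fe in FeCr2O4: molar mass 223.833 g/mol; 1×55.845 = 55.845 g → 24.95 wt%.
Fe in (Mg0.77Fe0.23)2Si2O6: molar mass 215.282 g/mol; 0.46×55.845 = 25.689 g → 11.93 wt%.
Difference = 24.95 − 11.93 = 13.02 percentage points.

13.02 percentage points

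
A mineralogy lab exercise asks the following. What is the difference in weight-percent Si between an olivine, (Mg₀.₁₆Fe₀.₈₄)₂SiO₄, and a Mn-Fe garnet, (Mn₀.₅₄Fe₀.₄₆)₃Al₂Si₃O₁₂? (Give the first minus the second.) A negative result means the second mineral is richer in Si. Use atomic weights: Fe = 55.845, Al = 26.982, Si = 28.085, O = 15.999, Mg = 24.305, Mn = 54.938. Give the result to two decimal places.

M((Mg₀.₁₆Fe₀.₈₄)₂SiO₄) = 193.678 g/mol, so wt% Si = 28.085/193.678 × 100 = 14.50%.
M((Mn₀.₅₄Fe₀.₄₆)₃Al₂Si₃O₁₂) = 496.273 g/mol, so wt% Si = 84.255/496.273 × 100 = 16.98%.
14.50 − 16.98 = -2.48 pp.

-2.48 percentage points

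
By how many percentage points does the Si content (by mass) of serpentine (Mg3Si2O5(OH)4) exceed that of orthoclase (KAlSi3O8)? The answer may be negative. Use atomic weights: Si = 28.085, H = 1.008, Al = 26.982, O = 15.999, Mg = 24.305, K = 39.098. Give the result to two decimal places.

M(Mg3Si2O5(OH)4) = 277.108 g/mol, so wt% Si = 56.170/277.108 × 100 = 20.27%.
M(KAlSi3O8) = 278.327 g/mol, so wt% Si = 84.255/278.327 × 100 = 30.27%.
20.27 − 30.27 = -10.00 pp.

-10.00 percentage points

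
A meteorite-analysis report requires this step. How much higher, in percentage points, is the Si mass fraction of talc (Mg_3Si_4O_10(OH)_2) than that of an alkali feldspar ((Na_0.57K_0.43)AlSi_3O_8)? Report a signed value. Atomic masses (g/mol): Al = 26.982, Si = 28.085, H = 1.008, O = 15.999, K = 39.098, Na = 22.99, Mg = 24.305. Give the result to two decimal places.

-1.68 percentage points

Si in Mg_3Si_4O_10(OH)_2: molar mass 379.259 g/mol; 4×28.085 = 112.340 g → 29.62 wt%.
Si in (Na_0.57K_0.43)AlSi_3O_8: molar mass 269.145 g/mol; 3×28.085 = 84.255 g → 31.30 wt%.
Difference = 29.62 − 31.30 = -1.68 percentage points.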